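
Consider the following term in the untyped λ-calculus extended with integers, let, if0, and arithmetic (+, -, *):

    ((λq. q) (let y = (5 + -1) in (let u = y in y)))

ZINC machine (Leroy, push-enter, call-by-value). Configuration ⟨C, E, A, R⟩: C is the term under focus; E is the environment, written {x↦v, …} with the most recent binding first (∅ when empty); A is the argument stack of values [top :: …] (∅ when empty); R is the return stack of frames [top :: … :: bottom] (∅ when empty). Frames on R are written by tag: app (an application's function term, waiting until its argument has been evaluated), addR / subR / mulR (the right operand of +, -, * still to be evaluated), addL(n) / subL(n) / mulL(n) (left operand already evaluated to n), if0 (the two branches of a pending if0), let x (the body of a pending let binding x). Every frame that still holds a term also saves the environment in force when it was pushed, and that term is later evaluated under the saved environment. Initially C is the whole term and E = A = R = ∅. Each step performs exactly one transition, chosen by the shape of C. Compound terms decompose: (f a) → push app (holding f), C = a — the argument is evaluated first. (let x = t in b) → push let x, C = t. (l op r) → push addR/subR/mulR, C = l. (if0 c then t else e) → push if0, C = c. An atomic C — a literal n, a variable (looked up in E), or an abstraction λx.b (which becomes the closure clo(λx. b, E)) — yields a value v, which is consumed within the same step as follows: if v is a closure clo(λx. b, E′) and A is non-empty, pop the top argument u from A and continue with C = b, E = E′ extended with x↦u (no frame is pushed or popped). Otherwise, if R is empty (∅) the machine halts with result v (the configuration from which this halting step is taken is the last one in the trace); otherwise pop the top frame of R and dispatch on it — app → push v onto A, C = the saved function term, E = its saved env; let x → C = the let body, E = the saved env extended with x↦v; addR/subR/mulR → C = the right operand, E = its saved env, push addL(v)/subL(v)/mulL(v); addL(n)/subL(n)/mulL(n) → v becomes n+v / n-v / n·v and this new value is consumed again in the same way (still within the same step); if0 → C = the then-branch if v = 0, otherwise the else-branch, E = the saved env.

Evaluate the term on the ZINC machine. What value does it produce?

Answer: 4

Machine steps:
[0] ⟨C=((λq. q) (let y = (5 + -1) in (let u = y in y))); E=∅; A=∅; R=∅⟩
[1] ⟨C=(let y = (5 + -1) in (let u = y in y)); E=∅; A=∅; R=[app]⟩
[2] ⟨C=(5 + -1); E=∅; A=∅; R=[let y :: app]⟩
[3] ⟨C=5; E=∅; A=∅; R=[addR :: let y :: app]⟩
[4] ⟨C=-1; E=∅; A=∅; R=[addL(5) :: let y :: app]⟩
[5] ⟨C=(let u = y in y); E={y↦4}; A=∅; R=[app]⟩
[6] ⟨C=y; E={y↦4}; A=∅; R=[let u :: app]⟩
[7] ⟨C=y; E={u↦4, y↦4}; A=∅; R=[app]⟩
[8] ⟨C=(λq. q); E=∅; A=[4]; R=∅⟩
[9] ⟨C=q; E={q↦4}; A=∅; R=∅⟩
→ final value 4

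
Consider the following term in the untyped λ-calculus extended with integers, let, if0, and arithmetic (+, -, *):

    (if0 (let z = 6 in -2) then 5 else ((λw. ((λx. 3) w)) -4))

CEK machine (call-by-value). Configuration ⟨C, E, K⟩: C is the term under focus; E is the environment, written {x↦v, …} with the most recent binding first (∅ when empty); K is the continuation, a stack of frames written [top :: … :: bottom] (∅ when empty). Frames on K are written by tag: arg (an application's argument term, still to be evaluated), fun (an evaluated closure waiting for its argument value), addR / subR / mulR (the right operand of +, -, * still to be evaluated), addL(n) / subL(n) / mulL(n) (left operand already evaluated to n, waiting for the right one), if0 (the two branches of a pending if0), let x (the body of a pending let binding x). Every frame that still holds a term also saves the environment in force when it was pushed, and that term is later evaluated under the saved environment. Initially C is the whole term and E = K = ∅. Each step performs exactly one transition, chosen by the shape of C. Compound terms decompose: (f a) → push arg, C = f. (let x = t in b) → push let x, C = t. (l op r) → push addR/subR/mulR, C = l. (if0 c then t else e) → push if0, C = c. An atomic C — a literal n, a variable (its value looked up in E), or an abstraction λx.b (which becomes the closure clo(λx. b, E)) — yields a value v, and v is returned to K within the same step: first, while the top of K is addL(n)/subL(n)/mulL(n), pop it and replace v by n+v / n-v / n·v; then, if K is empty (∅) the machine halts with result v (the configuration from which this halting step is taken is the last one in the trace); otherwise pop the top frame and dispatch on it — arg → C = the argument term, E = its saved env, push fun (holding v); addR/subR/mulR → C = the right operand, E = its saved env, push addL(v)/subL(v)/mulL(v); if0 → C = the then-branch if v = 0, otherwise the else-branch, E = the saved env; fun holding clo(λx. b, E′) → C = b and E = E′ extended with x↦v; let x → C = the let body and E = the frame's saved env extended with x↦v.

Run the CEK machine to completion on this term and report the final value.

Answer: 3

Execution trace:
t=0: ⟨C=(if0 (let z = 6 in -2) then 5 else ((λw. ((λx. 3) w)) -4)); E=∅; K=∅⟩
t=1: ⟨C=(let z = 6 in -2); E=∅; K=[if0]⟩
t=2: ⟨C=6; E=∅; K=[let z :: if0]⟩
t=3: ⟨C=-2; E={z↦6}; K=[if0]⟩
t=4: ⟨C=((λw. ((λx. 3) w)) -4); E=∅; K=∅⟩
t=5: ⟨C=(λw. ((λx. 3) w)); E=∅; K=[arg]⟩
t=6: ⟨C=-4; E=∅; K=[fun]⟩
t=7: ⟨C=((λx. 3) w); E={w↦-4}; K=∅⟩
t=8: ⟨C=(λx. 3); E={w↦-4}; K=[arg]⟩
t=9: ⟨C=w; E={w↦-4}; K=[fun]⟩
t=10: ⟨C=3; E={x↦-4, w↦-4}; K=∅⟩
→ final value 3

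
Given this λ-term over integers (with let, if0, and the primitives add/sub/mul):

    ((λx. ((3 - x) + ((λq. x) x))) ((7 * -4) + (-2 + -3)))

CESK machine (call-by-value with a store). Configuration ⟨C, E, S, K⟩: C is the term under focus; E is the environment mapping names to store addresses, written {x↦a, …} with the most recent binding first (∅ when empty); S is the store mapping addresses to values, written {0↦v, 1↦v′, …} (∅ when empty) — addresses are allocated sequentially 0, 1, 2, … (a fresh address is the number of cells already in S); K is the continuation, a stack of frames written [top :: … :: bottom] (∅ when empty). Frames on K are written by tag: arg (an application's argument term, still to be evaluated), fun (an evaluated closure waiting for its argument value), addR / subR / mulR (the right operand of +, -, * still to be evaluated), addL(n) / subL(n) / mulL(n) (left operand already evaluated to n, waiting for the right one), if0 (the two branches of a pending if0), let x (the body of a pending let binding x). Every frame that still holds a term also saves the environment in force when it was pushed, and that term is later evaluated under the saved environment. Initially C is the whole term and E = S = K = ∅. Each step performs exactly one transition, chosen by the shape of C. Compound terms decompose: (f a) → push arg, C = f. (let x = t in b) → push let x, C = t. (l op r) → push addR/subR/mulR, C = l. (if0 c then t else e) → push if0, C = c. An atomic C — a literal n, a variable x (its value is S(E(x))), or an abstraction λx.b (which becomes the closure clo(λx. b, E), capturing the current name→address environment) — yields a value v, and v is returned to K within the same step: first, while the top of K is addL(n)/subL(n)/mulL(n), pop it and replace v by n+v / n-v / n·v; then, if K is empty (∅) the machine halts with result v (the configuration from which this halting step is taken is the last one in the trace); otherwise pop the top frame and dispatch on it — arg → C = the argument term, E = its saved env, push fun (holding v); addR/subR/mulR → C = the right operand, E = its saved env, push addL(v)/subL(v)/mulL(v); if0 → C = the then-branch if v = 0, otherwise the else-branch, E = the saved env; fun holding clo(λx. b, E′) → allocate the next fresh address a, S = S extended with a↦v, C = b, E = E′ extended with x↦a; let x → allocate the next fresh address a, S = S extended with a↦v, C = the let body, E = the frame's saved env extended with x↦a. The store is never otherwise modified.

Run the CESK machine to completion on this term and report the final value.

step 0: ⟨C=((λx. ((3 - x) + ((λq. x) x))) ((7 * -4) + (-2 + -3))); E=∅; S=∅; K=∅⟩
step 1: ⟨C=(λx. ((3 - x) + ((λq. x) x))); E=∅; S=∅; K=[arg]⟩
step 2: ⟨C=((7 * -4) + (-2 + -3)); E=∅; S=∅; K=[fun]⟩
step 3: ⟨C=(7 * -4); E=∅; S=∅; K=[addR :: fun]⟩
step 4: ⟨C=7; E=∅; S=∅; K=[mulR :: addR :: fun]⟩
step 5: ⟨C=-4; E=∅; S=∅; K=[mulL(7) :: addR :: fun]⟩
step 6: ⟨C=(-2 + -3); E=∅; S=∅; K=[addL(-28) :: fun]⟩
step 7: ⟨C=-2; E=∅; S=∅; K=[addR :: addL(-28) :: fun]⟩
step 8: ⟨C=-3; E=∅; S=∅; K=[addL(-2) :: addL(-28) :: fun]⟩
step 9: ⟨C=((3 - x) + ((λq. x) x)); E={x↦0}; S={0↦-33}; K=∅⟩
step 10: ⟨C=(3 - x); E={x↦0}; S={0↦-33}; K=[addR]⟩
step 11: ⟨C=3; E={x↦0}; S={0↦-33}; K=[subR :: addR]⟩
step 12: ⟨C=x; E={x↦0}; S={0↦-33}; K=[subL(3) :: addR]⟩
step 13: ⟨C=((λq. x) x); E={x↦0}; S={0↦-33}; K=[addL(36)]⟩
step 14: ⟨C=(λq. x); E={x↦0}; S={0↦-33}; K=[arg :: addL(36)]⟩
step 15: ⟨C=x; E={x↦0}; S={0↦-33}; K=[fun :: addL(36)]⟩
step 16: ⟨C=x; E={q↦1, x↦0}; S={0↦-33, 1↦-33}; K=[addL(36)]⟩
→ final value 3

Answer: 3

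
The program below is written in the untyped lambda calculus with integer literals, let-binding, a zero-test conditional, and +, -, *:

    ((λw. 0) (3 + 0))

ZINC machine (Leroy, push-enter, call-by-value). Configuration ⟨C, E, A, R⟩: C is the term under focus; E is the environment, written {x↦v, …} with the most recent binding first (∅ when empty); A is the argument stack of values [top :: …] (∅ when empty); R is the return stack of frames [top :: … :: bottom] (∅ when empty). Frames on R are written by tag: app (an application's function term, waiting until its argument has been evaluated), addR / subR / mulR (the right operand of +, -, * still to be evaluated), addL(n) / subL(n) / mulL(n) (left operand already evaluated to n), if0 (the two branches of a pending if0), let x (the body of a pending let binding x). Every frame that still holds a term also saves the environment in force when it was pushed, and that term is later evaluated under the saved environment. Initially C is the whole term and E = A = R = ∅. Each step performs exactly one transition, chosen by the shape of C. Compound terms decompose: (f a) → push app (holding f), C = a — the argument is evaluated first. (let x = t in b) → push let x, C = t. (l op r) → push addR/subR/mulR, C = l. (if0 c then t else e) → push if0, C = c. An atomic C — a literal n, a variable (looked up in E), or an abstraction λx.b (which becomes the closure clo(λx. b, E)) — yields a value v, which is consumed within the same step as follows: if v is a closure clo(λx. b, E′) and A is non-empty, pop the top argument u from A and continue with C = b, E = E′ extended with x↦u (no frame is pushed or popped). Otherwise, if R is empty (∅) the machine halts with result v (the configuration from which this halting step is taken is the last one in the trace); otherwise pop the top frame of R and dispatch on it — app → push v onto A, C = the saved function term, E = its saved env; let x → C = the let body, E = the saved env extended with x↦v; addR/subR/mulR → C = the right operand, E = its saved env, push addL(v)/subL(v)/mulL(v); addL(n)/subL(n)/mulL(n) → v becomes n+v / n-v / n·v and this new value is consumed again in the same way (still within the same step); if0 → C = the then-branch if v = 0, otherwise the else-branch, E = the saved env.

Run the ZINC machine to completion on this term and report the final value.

t=0: ⟨C=((λw. 0) (3 + 0)); E=∅; A=∅; R=∅⟩
t=1: ⟨C=(3 + 0); E=∅; A=∅; R=[app]⟩
t=2: ⟨C=3; E=∅; A=∅; R=[addR :: app]⟩
t=3: ⟨C=0; E=∅; A=∅; R=[addL(3) :: app]⟩
t=4: ⟨C=(λw. 0); E=∅; A=[3]; R=∅⟩
t=5: ⟨C=0; E={w↦3}; A=∅; R=∅⟩
→ final value 0

Answer: 0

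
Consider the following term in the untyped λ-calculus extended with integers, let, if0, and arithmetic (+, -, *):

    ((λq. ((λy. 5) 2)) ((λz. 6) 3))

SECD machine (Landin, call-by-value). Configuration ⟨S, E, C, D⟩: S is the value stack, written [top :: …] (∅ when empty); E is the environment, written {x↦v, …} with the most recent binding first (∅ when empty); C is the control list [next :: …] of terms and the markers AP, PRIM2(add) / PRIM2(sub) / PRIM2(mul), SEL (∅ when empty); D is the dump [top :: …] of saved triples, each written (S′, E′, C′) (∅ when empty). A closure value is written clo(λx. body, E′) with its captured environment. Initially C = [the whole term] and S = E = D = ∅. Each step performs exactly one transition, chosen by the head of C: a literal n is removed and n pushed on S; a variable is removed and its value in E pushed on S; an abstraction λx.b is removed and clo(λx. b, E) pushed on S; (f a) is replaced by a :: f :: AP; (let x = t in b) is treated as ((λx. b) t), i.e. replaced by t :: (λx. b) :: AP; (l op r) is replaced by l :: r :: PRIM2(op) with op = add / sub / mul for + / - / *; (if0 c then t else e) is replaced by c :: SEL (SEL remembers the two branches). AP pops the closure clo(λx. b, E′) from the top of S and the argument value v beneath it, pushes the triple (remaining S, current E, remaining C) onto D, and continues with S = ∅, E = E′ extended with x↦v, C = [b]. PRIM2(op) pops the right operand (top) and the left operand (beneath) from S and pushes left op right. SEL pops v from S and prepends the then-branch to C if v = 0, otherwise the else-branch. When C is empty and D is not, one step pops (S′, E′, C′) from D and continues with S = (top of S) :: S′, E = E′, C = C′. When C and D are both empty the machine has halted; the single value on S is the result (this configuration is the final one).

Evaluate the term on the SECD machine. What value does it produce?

Answer: 5

Execution trace:
step 0: [S=∅ | E=∅ | C=[((λq. ((λy. 5) 2)) ((λz. 6) 3))] | D=∅]
step 1: [S=∅ | E=∅ | C=[((λz. 6) 3) :: (λq. ((λy. 5) 2)) :: AP] | D=∅]
step 2: [S=∅ | E=∅ | C=[3 :: (λz. 6) :: AP :: (λq. ((λy. 5) 2)) :: AP] | D=∅]
step 3: [S=[3] | E=∅ | C=[(λz. 6) :: AP :: (λq. ((λy. 5) 2)) :: AP] | D=∅]
step 4: [S=[clo(λz. 6, ∅) :: 3] | E=∅ | C=[AP :: (λq. ((λy. 5) 2)) :: AP] | D=∅]
step 5: [S=∅ | E={z↦3} | C=[6] | D=[(∅, ∅, [(λq. ((λy. 5) 2)) :: AP])]]
step 6: [S=[6] | E={z↦3} | C=∅ | D=[(∅, ∅, [(λq. ((λy. 5) 2)) :: AP])]]
step 7: [S=[6] | E=∅ | C=[(λq. ((λy. 5) 2)) :: AP] | D=∅]
step 8: [S=[clo(λq. ((λy. 5) 2), ∅) :: 6] | E=∅ | C=[AP] | D=∅]
step 9: [S=∅ | E={q↦6} | C=[((λy. 5) 2)] | D=[(∅, ∅, ∅)]]
step 10: [S=∅ | E={q↦6} | C=[2 :: (λy. 5) :: AP] | D=[(∅, ∅, ∅)]]
step 11: [S=[2] | E={q↦6} | C=[(λy. 5) :: AP] | D=[(∅, ∅, ∅)]]
step 12: [S=[clo(λy. 5, {q↦6}) :: 2] | E={q↦6} | C=[AP] | D=[(∅, ∅, ∅)]]
step 13: [S=∅ | E={y↦2, q↦6} | C=[5] | D=[(∅, {q↦6}, ∅) :: (∅, ∅, ∅)]]
step 14: [S=[5] | E={y↦2, q↦6} | C=∅ | D=[(∅, {q↦6}, ∅) :: (∅, ∅, ∅)]]
step 15: [S=[5] | E={q↦6} | C=∅ | D=[(∅, ∅, ∅)]]
step 16: [S=[5] | E=∅ | C=∅ | D=∅]
→ final value 5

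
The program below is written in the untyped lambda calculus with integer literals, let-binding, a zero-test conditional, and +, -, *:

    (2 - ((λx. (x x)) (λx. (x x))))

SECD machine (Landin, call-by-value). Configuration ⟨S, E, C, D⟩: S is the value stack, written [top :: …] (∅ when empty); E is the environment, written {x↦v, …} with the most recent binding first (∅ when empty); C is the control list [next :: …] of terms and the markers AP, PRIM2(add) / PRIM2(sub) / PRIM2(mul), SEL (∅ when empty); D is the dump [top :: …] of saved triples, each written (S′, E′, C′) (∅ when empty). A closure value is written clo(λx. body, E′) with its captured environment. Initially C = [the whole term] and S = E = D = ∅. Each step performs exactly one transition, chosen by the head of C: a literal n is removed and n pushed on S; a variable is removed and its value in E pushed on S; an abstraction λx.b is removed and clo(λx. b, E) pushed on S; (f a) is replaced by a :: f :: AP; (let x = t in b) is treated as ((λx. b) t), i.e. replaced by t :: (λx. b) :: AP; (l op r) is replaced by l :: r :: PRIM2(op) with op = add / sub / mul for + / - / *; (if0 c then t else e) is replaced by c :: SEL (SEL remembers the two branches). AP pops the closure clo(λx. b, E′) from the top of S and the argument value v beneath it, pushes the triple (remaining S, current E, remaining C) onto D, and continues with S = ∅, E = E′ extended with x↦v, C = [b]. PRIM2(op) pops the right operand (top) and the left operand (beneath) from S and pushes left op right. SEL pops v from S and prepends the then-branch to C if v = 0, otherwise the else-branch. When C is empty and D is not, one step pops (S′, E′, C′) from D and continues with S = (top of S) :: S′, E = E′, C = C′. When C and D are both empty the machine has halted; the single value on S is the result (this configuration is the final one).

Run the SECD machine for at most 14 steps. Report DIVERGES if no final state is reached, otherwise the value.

Answer: DIVERGES (no final state within 14 steps)

Machine steps:
step 0: ⟨S=∅; E=∅; C=[(2 - ((λx. (x x)) (λx. (x x))))]; D=∅⟩
step 1: ⟨S=∅; E=∅; C=[2 :: ((λx. (x x)) (λx. (x x))) :: PRIM2(sub)]; D=∅⟩
step 2: ⟨S=[2]; E=∅; C=[((λx. (x x)) (λx. (x x))) :: PRIM2(sub)]; D=∅⟩
step 3: ⟨S=[2]; E=∅; C=[(λx. (x x)) :: (λx. (x x)) :: AP :: PRIM2(sub)]; D=∅⟩
step 4: ⟨S=[clo(λx. (x x), ∅) :: 2]; E=∅; C=[(λx. (x x)) :: AP :: PRIM2(sub)]; D=∅⟩
step 5: ⟨S=[clo(λx. (x x), ∅) :: clo(λx. (x x), ∅) :: 2]; E=∅; C=[AP :: PRIM2(sub)]; D=∅⟩
step 6: ⟨S=∅; E={x↦clo(λx. (x x), ∅)}; C=[(x x)]; D=[([2], ∅, [PRIM2(sub)])]⟩
step 7: ⟨S=∅; E={x↦clo(λx. (x x), ∅)}; C=[x :: x :: AP]; D=[([2], ∅, [PRIM2(sub)])]⟩
step 8: ⟨S=[clo(λx. (x x), ∅)]; E={x↦clo(λx. (x x), ∅)}; C=[x :: AP]; D=[([2], ∅, [PRIM2(sub)])]⟩
step 9: ⟨S=[clo(λx. (x x), ∅) :: clo(λx. (x x), ∅)]; E={x↦clo(λx. (x x), ∅)}; C=[AP]; D=[([2], ∅, [PRIM2(sub)])]⟩
step 10: ⟨S=∅; E={x↦clo(λx. (x x), ∅)}; C=[(x x)]; D=[(∅, {x↦clo(λx. (x x), ∅)}, ∅) :: ([2], ∅, [PRIM2(sub)])]⟩
step 11: ⟨S=∅; E={x↦clo(λx. (x x), ∅)}; C=[x :: x :: AP]; D=[(∅, {x↦clo(λx. (x x), ∅)}, ∅) :: ([2], ∅, [PRIM2(sub)])]⟩
step 12: ⟨S=[clo(λx. (x x), ∅)]; E={x↦clo(λx. (x x), ∅)}; C=[x :: AP]; D=[(∅, {x↦clo(λx. (x x), ∅)}, ∅) :: ([2], ∅, [PRIM2(sub)])]⟩
step 13: ⟨S=[clo(λx. (x x), ∅) :: clo(λx. (x x), ∅)]; E={x↦clo(λx. (x x), ∅)}; C=[AP]; D=[(∅, {x↦clo(λx. (x x), ∅)}, ∅) :: ([2], ∅, [PRIM2(sub)])]⟩
step 14: ⟨S=∅; E={x↦clo(λx. (x x), ∅)}; C=[(x x)]; D=[(∅, {x↦clo(λx. (x x), ∅)}, ∅) :: (∅, {x↦clo(λx. (x x), ∅)}, ∅) :: ([2], ∅, [PRIM2(sub)])]⟩
→ 14 transitions taken and the configuration is still not final: no result within 14 steps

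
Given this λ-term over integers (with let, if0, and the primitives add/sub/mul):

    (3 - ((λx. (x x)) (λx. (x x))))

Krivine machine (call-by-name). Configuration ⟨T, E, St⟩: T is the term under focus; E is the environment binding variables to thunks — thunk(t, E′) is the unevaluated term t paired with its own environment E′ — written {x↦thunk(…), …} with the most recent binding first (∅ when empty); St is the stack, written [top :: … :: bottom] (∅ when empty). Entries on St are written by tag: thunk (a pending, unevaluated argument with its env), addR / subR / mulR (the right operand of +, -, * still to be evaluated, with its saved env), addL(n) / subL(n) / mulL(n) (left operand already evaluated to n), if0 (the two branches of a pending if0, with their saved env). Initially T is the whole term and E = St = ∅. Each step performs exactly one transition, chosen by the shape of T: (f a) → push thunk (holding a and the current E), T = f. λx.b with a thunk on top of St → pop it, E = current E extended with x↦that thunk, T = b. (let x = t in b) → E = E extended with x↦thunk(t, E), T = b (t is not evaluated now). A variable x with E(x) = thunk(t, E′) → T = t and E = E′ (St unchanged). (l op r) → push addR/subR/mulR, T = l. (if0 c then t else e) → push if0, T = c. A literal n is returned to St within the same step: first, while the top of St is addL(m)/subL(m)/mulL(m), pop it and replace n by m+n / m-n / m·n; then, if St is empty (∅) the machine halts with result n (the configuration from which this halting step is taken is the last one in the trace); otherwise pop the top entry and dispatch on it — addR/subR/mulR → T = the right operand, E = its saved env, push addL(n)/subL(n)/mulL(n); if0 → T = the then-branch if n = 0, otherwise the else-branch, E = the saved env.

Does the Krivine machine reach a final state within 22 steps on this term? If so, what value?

0. ⟨T=(3 - ((λx. (x x)) (λx. (x x)))); E=∅; St=∅⟩
1. ⟨T=3; E=∅; St=[subR]⟩
2. ⟨T=((λx. (x x)) (λx. (x x))); E=∅; St=[subL(3)]⟩
3. ⟨T=(λx. (x x)); E=∅; St=[thunk :: subL(3)]⟩
4. ⟨T=(x x); E={x↦thunk((λx. (x x)), ∅)}; St=[subL(3)]⟩
5. ⟨T=x; E={x↦thunk((λx. (x x)), ∅)}; St=[thunk :: subL(3)]⟩
6. ⟨T=(λx. (x x)); E=∅; St=[thunk :: subL(3)]⟩
7. ⟨T=(x x); E={x↦thunk(x, {x↦thunk((λx. (x x)), ∅)})}; St=[subL(3)]⟩
8. ⟨T=x; E={x↦thunk(x, {x↦thunk((λx. (x x)), ∅)})}; St=[thunk :: subL(3)]⟩
9. ⟨T=x; E={x↦thunk((λx. (x x)), ∅)}; St=[thunk :: subL(3)]⟩
10. ⟨T=(λx. (x x)); E=∅; St=[thunk :: subL(3)]⟩
11. ⟨T=(x x); E={x↦thunk(x, {x↦thunk(x, {x↦thunk((λx. (x x)), ∅)})})}; St=[subL(3)]⟩
12. ⟨T=x; E={x↦thunk(x, {x↦thunk(x, {x↦thunk((λx. (x x)), ∅)})})}; St=[thunk :: subL(3)]⟩
13. ⟨T=x; E={x↦thunk(x, {x↦thunk((λx. (x x)), ∅)})}; St=[thunk :: subL(3)]⟩
14. ⟨T=x; E={x↦thunk((λx. (x x)), ∅)}; St=[thunk :: subL(3)]⟩
15. ⟨T=(λx. (x x)); E=∅; St=[thunk :: subL(3)]⟩
16. ⟨T=(x x); E={x↦thunk(x, {x↦thunk(x, {x↦thunk(x, {x↦thunk((λx. (x x)), ∅)})})})}; St=[subL(3)]⟩
17. ⟨T=x; E={x↦thunk(x, {x↦thunk(x, {x↦thunk(x, {x↦thunk((λx. (x x)), ∅)})})})}; St=[thunk :: subL(3)]⟩
18. ⟨T=x; E={x↦thunk(x, {x↦thunk(x, {x↦thunk((λx. (x x)), ∅)})})}; St=[thunk :: subL(3)]⟩
19. ⟨T=x; E={x↦thunk(x, {x↦thunk((λx. (x x)), ∅)})}; St=[thunk :: subL(3)]⟩
20. ⟨T=x; E={x↦thunk((λx. (x x)), ∅)}; St=[thunk :: subL(3)]⟩
21. ⟨T=(λx. (x x)); E=∅; St=[thunk :: subL(3)]⟩
22. ⟨T=(x x); E={x↦thunk(x, {x↦thunk(x, {x↦thunk(x, {x↦thunk(x, {x↦thunk((λx. (x x)), ∅)})})})})}; St=[subL(3)]⟩
→ 22 transitions taken and the configuration is still not final: no result within 22 steps

Answer: DIVERGES (no final state within 22 steps)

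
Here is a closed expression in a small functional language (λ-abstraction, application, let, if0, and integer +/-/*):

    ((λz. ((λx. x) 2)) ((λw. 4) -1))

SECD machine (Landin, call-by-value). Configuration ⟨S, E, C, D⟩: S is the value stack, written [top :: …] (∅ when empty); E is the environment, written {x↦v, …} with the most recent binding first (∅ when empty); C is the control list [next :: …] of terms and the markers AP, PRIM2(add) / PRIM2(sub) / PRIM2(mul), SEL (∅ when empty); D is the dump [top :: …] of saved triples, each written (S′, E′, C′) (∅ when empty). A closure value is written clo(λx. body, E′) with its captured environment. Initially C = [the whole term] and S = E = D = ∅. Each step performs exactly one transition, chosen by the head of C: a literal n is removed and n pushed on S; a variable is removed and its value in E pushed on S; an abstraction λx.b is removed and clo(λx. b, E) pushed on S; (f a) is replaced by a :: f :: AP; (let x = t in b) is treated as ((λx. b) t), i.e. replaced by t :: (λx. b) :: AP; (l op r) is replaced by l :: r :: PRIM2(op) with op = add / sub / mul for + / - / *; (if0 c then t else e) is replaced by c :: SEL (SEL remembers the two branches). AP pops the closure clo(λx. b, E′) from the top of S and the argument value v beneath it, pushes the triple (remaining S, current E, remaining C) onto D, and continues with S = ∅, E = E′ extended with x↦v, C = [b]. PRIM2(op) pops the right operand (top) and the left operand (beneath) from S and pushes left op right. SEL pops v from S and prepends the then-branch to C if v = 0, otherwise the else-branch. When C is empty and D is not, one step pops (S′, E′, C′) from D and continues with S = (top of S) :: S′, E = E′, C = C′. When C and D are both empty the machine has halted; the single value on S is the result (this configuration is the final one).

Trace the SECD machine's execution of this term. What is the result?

Answer: 2

Execution trace:
[0] <S=∅, E=∅, C=[((λz. ((λx. x) 2)) ((λw. 4) -1))], D=∅>
[1] <S=∅, E=∅, C=[((λw. 4) -1) :: (λz. ((λx. x) 2)) :: AP], D=∅>
[2] <S=∅, E=∅, C=[-1 :: (λw. 4) :: AP :: (λz. ((λx. x) 2)) :: AP], D=∅>
[3] <S=[-1], E=∅, C=[(λw. 4) :: AP :: (λz. ((λx. x) 2)) :: AP], D=∅>
[4] <S=[clo(λw. 4, ∅) :: -1], E=∅, C=[AP :: (λz. ((λx. x) 2)) :: AP], D=∅>
[5] <S=∅, E={w↦-1}, C=[4], D=[(∅, ∅, [(λz. ((λx. x) 2)) :: AP])]>
[6] <S=[4], E={w↦-1}, C=∅, D=[(∅, ∅, [(λz. ((λx. x) 2)) :: AP])]>
[7] <S=[4], E=∅, C=[(λz. ((λx. x) 2)) :: AP], D=∅>
[8] <S=[clo(λz. ((λx. x) 2), ∅) :: 4], E=∅, C=[AP], D=∅>
[9] <S=∅, E={z↦4}, C=[((λx. x) 2)], D=[(∅, ∅, ∅)]>
[10] <S=∅, E={z↦4}, C=[2 :: (λx. x) :: AP], D=[(∅, ∅, ∅)]>
[11] <S=[2], E={z↦4}, C=[(λx. x) :: AP], D=[(∅, ∅, ∅)]>
[12] <S=[clo(λx. x, {z↦4}) :: 2], E={z↦4}, C=[AP], D=[(∅, ∅, ∅)]>
[13] <S=∅, E={x↦2, z↦4}, C=[x], D=[(∅, {z↦4}, ∅) :: (∅, ∅, ∅)]>
[14] <S=[2], E={x↦2, z↦4}, C=∅, D=[(∅, {z↦4}, ∅) :: (∅, ∅, ∅)]>
[15] <S=[2], E={z↦4}, C=∅, D=[(∅, ∅, ∅)]>
[16] <S=[2], E=∅, C=∅, D=∅>
→ final value 2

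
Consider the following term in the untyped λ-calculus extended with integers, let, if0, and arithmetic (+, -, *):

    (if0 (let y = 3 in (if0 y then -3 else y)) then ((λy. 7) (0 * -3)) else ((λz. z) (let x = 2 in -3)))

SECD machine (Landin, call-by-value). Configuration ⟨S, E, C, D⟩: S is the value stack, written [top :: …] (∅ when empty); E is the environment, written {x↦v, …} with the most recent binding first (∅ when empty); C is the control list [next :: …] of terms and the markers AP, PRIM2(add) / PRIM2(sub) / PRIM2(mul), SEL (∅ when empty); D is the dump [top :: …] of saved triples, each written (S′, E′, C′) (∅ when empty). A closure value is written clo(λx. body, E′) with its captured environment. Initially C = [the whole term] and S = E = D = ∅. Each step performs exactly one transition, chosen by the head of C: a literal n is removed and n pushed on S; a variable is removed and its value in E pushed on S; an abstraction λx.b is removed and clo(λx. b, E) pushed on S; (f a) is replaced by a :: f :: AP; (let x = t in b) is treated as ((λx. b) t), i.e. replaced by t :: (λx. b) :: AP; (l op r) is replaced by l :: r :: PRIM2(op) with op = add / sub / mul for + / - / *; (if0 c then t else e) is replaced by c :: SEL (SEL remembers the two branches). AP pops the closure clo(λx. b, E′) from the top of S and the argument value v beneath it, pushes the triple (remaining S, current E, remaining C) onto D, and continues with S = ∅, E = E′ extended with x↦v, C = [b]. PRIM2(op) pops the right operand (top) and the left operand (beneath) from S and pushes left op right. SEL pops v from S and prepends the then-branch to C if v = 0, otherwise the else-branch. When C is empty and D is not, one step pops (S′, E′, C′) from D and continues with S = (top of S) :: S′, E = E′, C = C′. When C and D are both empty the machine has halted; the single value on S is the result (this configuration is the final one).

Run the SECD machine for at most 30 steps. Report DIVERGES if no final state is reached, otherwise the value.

step 0: [S=∅ | E=∅ | C=[(if0 (let y = 3 in (if0 y then -3 else y)) then ((λy. 7) (0 * -3)) else ((λz. z) (let x = 2 in -3)))] | D=∅]
step 1: [S=∅ | E=∅ | C=[(let y = 3 in (if0 y then -3 else y)) :: SEL] | D=∅]
step 2: [S=∅ | E=∅ | C=[3 :: (λy. (if0 y then -3 else y)) :: AP :: SEL] | D=∅]
step 3: [S=[3] | E=∅ | C=[(λy. (if0 y then -3 else y)) :: AP :: SEL] | D=∅]
step 4: [S=[clo(λy. (if0 y then -3 else y), ∅) :: 3] | E=∅ | C=[AP :: SEL] | D=∅]
step 5: [S=∅ | E={y↦3} | C=[(if0 y then -3 else y)] | D=[(∅, ∅, [SEL])]]
step 6: [S=∅ | E={y↦3} | C=[y :: SEL] | D=[(∅, ∅, [SEL])]]
step 7: [S=[3] | E={y↦3} | C=[SEL] | D=[(∅, ∅, [SEL])]]
step 8: [S=∅ | E={y↦3} | C=[y] | D=[(∅, ∅, [SEL])]]
step 9: [S=[3] | E={y↦3} | C=∅ | D=[(∅, ∅, [SEL])]]
step 10: [S=[3] | E=∅ | C=[SEL] | D=∅]
step 11: [S=∅ | E=∅ | C=[((λz. z) (let x = 2 in -3))] | D=∅]
step 12: [S=∅ | E=∅ | C=[(let x = 2 in -3) :: (λz. z) :: AP] | D=∅]
step 13: [S=∅ | E=∅ | C=[2 :: (λx. -3) :: AP :: (λz. z) :: AP] | D=∅]
step 14: [S=[2] | E=∅ | C=[(λx. -3) :: AP :: (λz. z) :: AP] | D=∅]
step 15: [S=[clo(λx. -3, ∅) :: 2] | E=∅ | C=[AP :: (λz. z) :: AP] | D=∅]
step 16: [S=∅ | E={x↦2} | C=[-3] | D=[(∅, ∅, [(λz. z) :: AP])]]
step 17: [S=[-3] | E={x↦2} | C=∅ | D=[(∅, ∅, [(λz. z) :: AP])]]
step 18: [S=[-3] | E=∅ | C=[(λz. z) :: AP] | D=∅]
step 19: [S=[clo(λz. z, ∅) :: -3] | E=∅ | C=[AP] | D=∅]
step 20: [S=∅ | E={z↦-3} | C=[z] | D=[(∅, ∅, ∅)]]
step 21: [S=[-3] | E={z↦-3} | C=∅ | D=[(∅, ∅, ∅)]]
step 22: [S=[-3] | E=∅ | C=∅ | D=∅]
→ final value -3

Answer: -3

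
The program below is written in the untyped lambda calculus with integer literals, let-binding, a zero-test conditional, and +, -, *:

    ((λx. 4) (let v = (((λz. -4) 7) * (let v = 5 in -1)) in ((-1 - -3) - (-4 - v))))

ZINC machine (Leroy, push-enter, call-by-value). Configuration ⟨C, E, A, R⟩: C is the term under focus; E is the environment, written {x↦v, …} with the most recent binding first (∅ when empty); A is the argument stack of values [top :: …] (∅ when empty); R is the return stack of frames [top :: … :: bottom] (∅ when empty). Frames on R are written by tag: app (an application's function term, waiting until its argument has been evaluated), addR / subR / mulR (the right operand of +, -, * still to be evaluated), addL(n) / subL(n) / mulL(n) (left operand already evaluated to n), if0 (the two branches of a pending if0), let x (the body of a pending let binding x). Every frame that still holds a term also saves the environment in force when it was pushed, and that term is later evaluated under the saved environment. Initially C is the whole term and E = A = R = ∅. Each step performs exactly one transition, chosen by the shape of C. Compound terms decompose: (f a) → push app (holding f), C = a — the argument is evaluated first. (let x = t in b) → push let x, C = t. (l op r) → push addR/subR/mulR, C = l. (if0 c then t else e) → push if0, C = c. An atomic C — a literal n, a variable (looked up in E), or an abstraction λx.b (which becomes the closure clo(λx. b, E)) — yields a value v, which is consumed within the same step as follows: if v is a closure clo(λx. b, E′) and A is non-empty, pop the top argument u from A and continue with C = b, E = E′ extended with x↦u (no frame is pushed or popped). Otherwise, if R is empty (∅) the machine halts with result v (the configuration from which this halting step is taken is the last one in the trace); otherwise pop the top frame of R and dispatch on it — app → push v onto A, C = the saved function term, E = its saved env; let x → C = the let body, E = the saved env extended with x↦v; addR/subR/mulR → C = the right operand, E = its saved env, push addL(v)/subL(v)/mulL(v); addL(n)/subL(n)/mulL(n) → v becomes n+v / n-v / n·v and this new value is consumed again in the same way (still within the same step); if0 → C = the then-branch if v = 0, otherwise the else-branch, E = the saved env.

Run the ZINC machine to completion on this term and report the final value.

t=0: [C=((λx. 4) (let v = (((λz. -4) 7) * (let v = 5 in -1)) in ((-1 - -3) - (-4 - v)))) | E=∅ | A=∅ | R=∅]
t=1: [C=(let v = (((λz. -4) 7) * (let v = 5 in -1)) in ((-1 - -3) - (-4 - v))) | E=∅ | A=∅ | R=[app]]
t=2: [C=(((λz. -4) 7) * (let v = 5 in -1)) | E=∅ | A=∅ | R=[let v :: app]]
t=3: [C=((λz. -4) 7) | E=∅ | A=∅ | R=[mulR :: let v :: app]]
t=4: [C=7 | E=∅ | A=∅ | R=[app :: mulR :: let v :: app]]
t=5: [C=(λz. -4) | E=∅ | A=[7] | R=[mulR :: let v :: app]]
t=6: [C=-4 | E={z↦7} | A=∅ | R=[mulR :: let v :: app]]
t=7: [C=(let v = 5 in -1) | E=∅ | A=∅ | R=[mulL(-4) :: let v :: app]]
t=8: [C=5 | E=∅ | A=∅ | R=[let v :: mulL(-4) :: let v :: app]]
t=9: [C=-1 | E={v↦5} | A=∅ | R=[mulL(-4) :: let v :: app]]
t=10: [C=((-1 - -3) - (-4 - v)) | E={v↦4} | A=∅ | R=[app]]
t=11: [C=(-1 - -3) | E={v↦4} | A=∅ | R=[subR :: app]]
t=12: [C=-1 | E={v↦4} | A=∅ | R=[subR :: subR :: app]]
t=13: [C=-3 | E={v↦4} | A=∅ | R=[subL(-1) :: subR :: app]]
t=14: [C=(-4 - v) | E={v↦4} | A=∅ | R=[subL(2) :: app]]
t=15: [C=-4 | E={v↦4} | A=∅ | R=[subR :: subL(2) :: app]]
t=16: [C=v | E={v↦4} | A=∅ | R=[subL(-4) :: subL(2) :: app]]
t=17: [C=(λx. 4) | E=∅ | A=[10] | R=∅]
t=18: [C=4 | E={x↦10} | A=∅ | R=∅]
→ final value 4

Answer: 4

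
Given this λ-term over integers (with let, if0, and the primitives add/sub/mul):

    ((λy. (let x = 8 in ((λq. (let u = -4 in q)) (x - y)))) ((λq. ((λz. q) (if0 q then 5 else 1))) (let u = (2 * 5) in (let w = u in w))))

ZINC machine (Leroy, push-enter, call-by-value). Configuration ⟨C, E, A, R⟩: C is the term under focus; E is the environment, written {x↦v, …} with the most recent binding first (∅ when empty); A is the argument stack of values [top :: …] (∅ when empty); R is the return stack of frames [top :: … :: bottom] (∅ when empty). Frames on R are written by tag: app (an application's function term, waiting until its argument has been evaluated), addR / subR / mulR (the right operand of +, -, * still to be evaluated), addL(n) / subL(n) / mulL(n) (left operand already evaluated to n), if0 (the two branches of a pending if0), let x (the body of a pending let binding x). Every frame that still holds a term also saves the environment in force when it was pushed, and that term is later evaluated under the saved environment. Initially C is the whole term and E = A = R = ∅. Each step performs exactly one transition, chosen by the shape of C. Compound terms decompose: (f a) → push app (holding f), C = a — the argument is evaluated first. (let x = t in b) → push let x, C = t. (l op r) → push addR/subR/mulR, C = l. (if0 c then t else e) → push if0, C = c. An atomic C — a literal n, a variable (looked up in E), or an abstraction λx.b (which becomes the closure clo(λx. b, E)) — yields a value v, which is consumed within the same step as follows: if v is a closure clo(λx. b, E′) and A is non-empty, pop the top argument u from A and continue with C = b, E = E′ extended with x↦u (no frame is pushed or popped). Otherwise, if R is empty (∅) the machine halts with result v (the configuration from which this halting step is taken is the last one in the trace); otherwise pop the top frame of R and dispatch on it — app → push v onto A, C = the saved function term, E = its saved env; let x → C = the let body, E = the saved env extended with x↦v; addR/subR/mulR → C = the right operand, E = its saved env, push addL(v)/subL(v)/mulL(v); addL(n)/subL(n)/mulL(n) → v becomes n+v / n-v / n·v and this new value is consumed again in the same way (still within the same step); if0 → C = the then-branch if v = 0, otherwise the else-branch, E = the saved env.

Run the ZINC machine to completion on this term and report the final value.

t=0: [C=((λy. (let x = 8 in ((λq. (let u = -4 in q)) (x - y)))) ((λq. ((λz. q) (if0 q then 5 else 1))) (let u = (2 * 5) in (let w = u in w)))) | E=∅ | A=∅ | R=∅]
t=1: [C=((λq. ((λz. q) (if0 q then 5 else 1))) (let u = (2 * 5) in (let w = u in w))) | E=∅ | A=∅ | R=[app]]
t=2: [C=(let u = (2 * 5) in (let w = u in w)) | E=∅ | A=∅ | R=[app :: app]]
t=3: [C=(2 * 5) | E=∅ | A=∅ | R=[let u :: app :: app]]
t=4: [C=2 | E=∅ | A=∅ | R=[mulR :: let u :: app :: app]]
t=5: [C=5 | E=∅ | A=∅ | R=[mulL(2) :: let u :: app :: app]]
t=6: [C=(let w = u in w) | E={u↦10} | A=∅ | R=[app :: app]]
t=7: [C=u | E={u↦10} | A=∅ | R=[let w :: app :: app]]
t=8: [C=w | E={w↦10, u↦10} | A=∅ | R=[app :: app]]
t=9: [C=(λq. ((λz. q) (if0 q then 5 else 1))) | E=∅ | A=[10] | R=[app]]
t=10: [C=((λz. q) (if0 q then 5 else 1)) | E={q↦10} | A=∅ | R=[app]]
t=11: [C=(if0 q then 5 else 1) | E={q↦10} | A=∅ | R=[app :: app]]
t=12: [C=q | E={q↦10} | A=∅ | R=[if0 :: app :: app]]
t=13: [C=1 | E={q↦10} | A=∅ | R=[app :: app]]
t=14: [C=(λz. q) | E={q↦10} | A=[1] | R=[app]]
t=15: [C=q | E={z↦1, q↦10} | A=∅ | R=[app]]
t=16: [C=(λy. (let x = 8 in ((λq. (let u = -4 in q)) (x - y)))) | E=∅ | A=[10] | R=∅]
t=17: [C=(let x = 8 in ((λq. (let u = -4 in q)) (x - y))) | E={y↦10} | A=∅ | R=∅]
t=18: [C=8 | E={y↦10} | A=∅ | R=[let x]]
t=19: [C=((λq. (let u = -4 in q)) (x - y)) | E={x↦8, y↦10} | A=∅ | R=∅]
t=20: [C=(x - y) | E={x↦8, y↦10} | A=∅ | R=[app]]
t=21: [C=x | E={x↦8, y↦10} | A=∅ | R=[subR :: app]]
t=22: [C=y | E={x↦8, y↦10} | A=∅ | R=[subL(8) :: app]]
t=23: [C=(λq. (let u = -4 in q)) | E={x↦8, y↦10} | A=[-2] | R=∅]
t=24: [C=(let u = -4 in q) | E={q↦-2, x↦8, y↦10} | A=∅ | R=∅]
t=25: [C=-4 | E={q↦-2, x↦8, y↦10} | A=∅ | R=[let u]]
t=26: [C=q | E={u↦-4, q↦-2, x↦8, y↦10} | A=∅ | R=∅]
→ final value -2

Answer: -2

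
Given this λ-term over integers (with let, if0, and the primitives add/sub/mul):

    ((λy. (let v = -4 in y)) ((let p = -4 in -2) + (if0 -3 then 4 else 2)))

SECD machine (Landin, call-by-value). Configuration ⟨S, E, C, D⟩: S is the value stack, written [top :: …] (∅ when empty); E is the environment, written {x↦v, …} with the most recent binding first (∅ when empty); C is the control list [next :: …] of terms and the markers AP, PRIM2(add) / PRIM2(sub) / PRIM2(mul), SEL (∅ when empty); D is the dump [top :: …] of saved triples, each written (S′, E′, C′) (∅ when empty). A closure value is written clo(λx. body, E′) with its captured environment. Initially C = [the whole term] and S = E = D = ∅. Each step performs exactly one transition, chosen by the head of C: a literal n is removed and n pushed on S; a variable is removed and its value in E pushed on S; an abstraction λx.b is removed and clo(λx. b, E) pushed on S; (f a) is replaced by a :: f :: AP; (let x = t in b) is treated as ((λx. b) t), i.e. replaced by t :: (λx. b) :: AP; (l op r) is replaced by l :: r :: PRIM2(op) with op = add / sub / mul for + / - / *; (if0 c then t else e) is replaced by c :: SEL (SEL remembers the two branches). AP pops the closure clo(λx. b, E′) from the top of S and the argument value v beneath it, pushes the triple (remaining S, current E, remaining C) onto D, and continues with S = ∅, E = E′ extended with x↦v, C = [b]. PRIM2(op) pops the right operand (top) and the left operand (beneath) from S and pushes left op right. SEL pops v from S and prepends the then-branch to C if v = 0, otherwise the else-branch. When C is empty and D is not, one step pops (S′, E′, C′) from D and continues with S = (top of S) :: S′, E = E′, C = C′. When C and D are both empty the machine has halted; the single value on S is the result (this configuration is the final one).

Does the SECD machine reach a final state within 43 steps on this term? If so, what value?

Answer: 0

Execution trace:
t=0: <S=∅, E=∅, C=[((λy. (let v = -4 in y)) ((let p = -4 in -2) + (if0 -3 then 4 else 2)))], D=∅>
t=1: <S=∅, E=∅, C=[((let p = -4 in -2) + (if0 -3 then 4 else 2)) :: (λy. (let v = -4 in y)) :: AP], D=∅>
t=2: <S=∅, E=∅, C=[(let p = -4 in -2) :: (if0 -3 then 4 else 2) :: PRIM2(add) :: (λy. (let v = -4 in y)) :: AP], D=∅>
t=3: <S=∅, E=∅, C=[-4 :: (λp. -2) :: AP :: (if0 -3 then 4 else 2) :: PRIM2(add) :: (λy. (let v = -4 in y)) :: AP], D=∅>
t=4: <S=[-4], E=∅, C=[(λp. -2) :: AP :: (if0 -3 then 4 else 2) :: PRIM2(add) :: (λy. (let v = -4 in y)) :: AP], D=∅>
t=5: <S=[clo(λp. -2, ∅) :: -4], E=∅, C=[AP :: (if0 -3 then 4 else 2) :: PRIM2(add) :: (λy. (let v = -4 in y)) :: AP], D=∅>
t=6: <S=∅, E={p↦-4}, C=[-2], D=[(∅, ∅, [(if0 -3 then 4 else 2) :: PRIM2(add) :: (λy. (let v = -4 in y)) :: AP])]>
t=7: <S=[-2], E={p↦-4}, C=∅, D=[(∅, ∅, [(if0 -3 then 4 else 2) :: PRIM2(add) :: (λy. (let v = -4 in y)) :: AP])]>
t=8: <S=[-2], E=∅, C=[(if0 -3 then 4 else 2) :: PRIM2(add) :: (λy. (let v = -4 in y)) :: AP], D=∅>
t=9: <S=[-2], E=∅, C=[-3 :: SEL :: PRIM2(add) :: (λy. (let v = -4 in y)) :: AP], D=∅>
t=10: <S=[-3 :: -2], E=∅, C=[SEL :: PRIM2(add) :: (λy. (let v = -4 in y)) :: AP], D=∅>
t=11: <S=[-2], E=∅, C=[2 :: PRIM2(add) :: (λy. (let v = -4 in y)) :: AP], D=∅>
t=12: <S=[2 :: -2], E=∅, C=[PRIM2(add) :: (λy. (let v = -4 in y)) :: AP], D=∅>
t=13: <S=[0], E=∅, C=[(λy. (let v = -4 in y)) :: AP], D=∅>
t=14: <S=[clo(λy. (let v = -4 in y), ∅) :: 0], E=∅, C=[AP], D=∅>
t=15: <S=∅, E={y↦0}, C=[(let v = -4 in y)], D=[(∅, ∅, ∅)]>
t=16: <S=∅, E={y↦0}, C=[-4 :: (λv. y) :: AP], D=[(∅, ∅, ∅)]>
t=17: <S=[-4], E={y↦0}, C=[(λv. y) :: AP], D=[(∅, ∅, ∅)]>
t=18: <S=[clo(λv. y, {y↦0}) :: -4], E={y↦0}, C=[AP], D=[(∅, ∅, ∅)]>
t=19: <S=∅, E={v↦-4, y↦0}, C=[y], D=[(∅, {y↦0}, ∅) :: (∅, ∅, ∅)]>
t=20: <S=[0], E={v↦-4, y↦0}, C=∅, D=[(∅, {y↦0}, ∅) :: (∅, ∅, ∅)]>
t=21: <S=[0], E={y↦0}, C=∅, D=[(∅, ∅, ∅)]>
t=22: <S=[0], E=∅, C=∅, D=∅>
→ final value 0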